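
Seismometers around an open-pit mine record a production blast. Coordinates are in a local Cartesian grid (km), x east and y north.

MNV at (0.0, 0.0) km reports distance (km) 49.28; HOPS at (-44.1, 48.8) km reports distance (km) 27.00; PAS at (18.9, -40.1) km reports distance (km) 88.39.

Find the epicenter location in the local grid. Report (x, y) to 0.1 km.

Circle about each station: x² + y² = 49.28²; (x + 44.1)² + (y − 48.8)² = 27.00²; (x − 18.9)² + (y + 40.1)² = 88.39².
Subtracting the MNV equation from the HOPS and PAS equations removes the quadratic terms:
-88.2 x + 97.6 y = 6025.77
37.8 x − 80.2 y = -3419.05
Solving the 2×2 system: x ≈ -44.2, y ≈ 21.8 km.

(-44.2, 21.8)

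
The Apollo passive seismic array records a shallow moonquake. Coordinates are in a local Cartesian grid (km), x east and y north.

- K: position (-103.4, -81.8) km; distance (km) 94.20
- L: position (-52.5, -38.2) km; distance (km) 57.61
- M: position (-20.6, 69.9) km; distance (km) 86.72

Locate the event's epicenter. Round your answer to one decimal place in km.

Circle about each station: (x + 103.4)² + (y + 81.8)² = 94.20²; (x + 52.5)² + (y + 38.2)² = 57.61²; (x + 20.6)² + (y − 69.9)² = 86.72².
Subtracting pairs of circle equations eliminates x²+y² and gives linear equations (the radical axes):
101.8 x + 87.2 y = -7612.58
165.6 x + 303.4 y = -10719.15
Solving the 2×2 system: x ≈ -83.6, y ≈ 10.3 km.
Check against K (with the unrounded x, y): √((x + 103.4)²+(y + 81.8)²) = 94.21 ≈ 94.20 km. ✓

x ≈ -83.6 km, y ≈ 10.3 km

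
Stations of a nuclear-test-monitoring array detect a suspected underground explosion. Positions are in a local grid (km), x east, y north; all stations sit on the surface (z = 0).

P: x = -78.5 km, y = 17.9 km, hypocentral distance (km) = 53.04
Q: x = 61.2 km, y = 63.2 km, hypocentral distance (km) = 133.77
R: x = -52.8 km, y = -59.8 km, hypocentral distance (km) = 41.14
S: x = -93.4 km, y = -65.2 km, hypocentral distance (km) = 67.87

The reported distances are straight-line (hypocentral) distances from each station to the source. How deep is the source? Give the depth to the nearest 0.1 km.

z ≈ 7.5 km

Each station gives a sphere (x−x_i)² + (y−y_i)² + z² = d_i² (stations at z=0).
Subtracting the P sphere from Q and R: z² cancels, leaving linear equations in x and y:
279.4 x + 90.6 y = -13824.15
51.4 x − 155.4 y = 1001.96
Solving: x ≈ -42.797, y ≈ -20.603 km (keep extra digits for the depth step; rounded: -42.8, -20.6).
Then from the P sphere: z² = 53.04² − (x + 78.5)² − (y − 17.9)² with x = -42.797, y = -20.603, so z ≈ 7.487 ≈ 7.5 km.
Check against S (with the unrounded solution): distance 67.86 ≈ 67.87 km. ✓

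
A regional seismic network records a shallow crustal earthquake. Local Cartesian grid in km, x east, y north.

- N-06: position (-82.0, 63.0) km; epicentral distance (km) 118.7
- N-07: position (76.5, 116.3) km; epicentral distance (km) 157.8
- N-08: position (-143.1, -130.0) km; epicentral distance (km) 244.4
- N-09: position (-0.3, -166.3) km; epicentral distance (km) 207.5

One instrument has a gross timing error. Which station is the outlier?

Solve using three stations at a time. Using N-06, N-08, N-09 (subtract circle equations pairwise → linear system) gives (x, y) ≈ (34.1, 38.3).
Distances from that point to each station vs reported:
  N-06: calculated 118.7 vs reported 118.7 → residual 0.0 km
  N-07: calculated 88.8 vs reported 157.8 → residual 69.0 km
  N-08: calculated 244.4 vs reported 244.4 → residual 0.0 km
  N-09: calculated 207.5 vs reported 207.5 → residual 0.0 km
N-06, N-08, N-09 are mutually consistent (residuals ≈ 0); N-07 is off by 69.0 km.

N-07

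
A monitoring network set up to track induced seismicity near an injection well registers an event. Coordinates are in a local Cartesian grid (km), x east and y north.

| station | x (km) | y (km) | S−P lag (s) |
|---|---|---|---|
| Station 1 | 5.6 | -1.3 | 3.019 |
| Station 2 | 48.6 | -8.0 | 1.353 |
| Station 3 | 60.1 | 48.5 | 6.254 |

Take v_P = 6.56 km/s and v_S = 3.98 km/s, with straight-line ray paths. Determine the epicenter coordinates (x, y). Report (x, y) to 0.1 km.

Distance from S−P lag: d = Δt · v_P v_S / (v_P − v_S) = Δt · (6.56·3.98)/(6.56−3.98) ≈ 10.1197·Δt.
So d_Station 1 = 30.55, d_Station 2 = 13.69, d_Station 3 = 63.29 km.
Circle about each station: (x − 5.6)² + (y + 1.3)² = 30.55²; (x − 48.6)² + (y + 8.0)² = 13.69²; (x − 60.1)² + (y − 48.5)² = 63.29².
Subtracting the Station 1 equation from the Station 2 and Station 3 equations removes the quadratic terms:
86.0 x − 13.4 y = 3138.80
109.0 x + 99.6 y = 2858.89
Solving the 2×2 system: x ≈ 35.0, y ≈ -9.6 km.

35.0 km east, -9.6 km north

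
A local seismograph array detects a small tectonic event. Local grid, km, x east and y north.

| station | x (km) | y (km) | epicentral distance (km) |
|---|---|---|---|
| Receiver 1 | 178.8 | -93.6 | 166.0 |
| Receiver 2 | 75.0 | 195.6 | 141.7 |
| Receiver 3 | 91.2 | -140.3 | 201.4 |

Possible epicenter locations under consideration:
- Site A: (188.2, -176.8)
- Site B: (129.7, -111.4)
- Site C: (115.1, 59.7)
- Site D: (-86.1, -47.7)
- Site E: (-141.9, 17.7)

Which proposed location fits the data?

For each candidate, compare |candidate − station| to the reported distance:
Site A: residuals Receiver 1 82.3, Receiver 2 247.5, Receiver 3 97.8 → max 247.5 km
Site B: residuals Receiver 1 113.8, Receiver 2 170.1, Receiver 3 153.3 → max 170.1 km
Site C: residuals Receiver 1 0.0, Receiver 2 0.0, Receiver 3 0.0 → max 0.0 km
Site D: residuals Receiver 1 102.8, Receiver 2 150.1, Receiver 3 1.4 → max 150.1 km
Site E: residuals Receiver 1 173.5, Receiver 2 138.8, Receiver 3 80.2 → max 173.5 km
Only Site C has all residuals ≈ 0.

Site C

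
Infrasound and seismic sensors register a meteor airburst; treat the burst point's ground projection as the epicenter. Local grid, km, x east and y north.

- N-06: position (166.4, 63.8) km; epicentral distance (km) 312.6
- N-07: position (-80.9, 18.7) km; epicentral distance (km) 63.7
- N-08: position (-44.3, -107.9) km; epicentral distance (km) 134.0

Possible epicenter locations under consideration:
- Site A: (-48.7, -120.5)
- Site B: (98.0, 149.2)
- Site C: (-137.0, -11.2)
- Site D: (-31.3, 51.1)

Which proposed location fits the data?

Site C

For each candidate, compare |candidate − station| to the reported distance:
Site A: residuals N-06 29.3, N-07 79.2, N-08 120.7 → max 120.7 km
Site B: residuals N-06 203.2, N-07 157.7, N-08 159.9 → max 203.2 km
Site C: residuals N-06 0.1, N-07 0.1, N-08 0.0 → max 0.1 km
Site D: residuals N-06 114.5, N-07 4.5, N-08 25.5 → max 114.5 km
Only Site C has all residuals ≈ 0.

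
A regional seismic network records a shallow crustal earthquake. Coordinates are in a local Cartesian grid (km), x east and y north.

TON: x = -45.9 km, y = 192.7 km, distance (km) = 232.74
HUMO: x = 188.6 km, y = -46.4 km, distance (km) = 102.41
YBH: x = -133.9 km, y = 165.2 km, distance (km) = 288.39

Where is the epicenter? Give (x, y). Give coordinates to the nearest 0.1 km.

Circle about each station: (x + 45.9)² + (y − 192.7)² = 232.74²; (x − 188.6)² + (y + 46.4)² = 102.41²; (x + 133.9)² + (y − 165.2)² = 288.39².
Subtracting pairs of circle equations eliminates x²+y² and gives linear equations (the radical axes):
469.0 x − 478.2 y = 42162.92
-176.0 x − 55.0 y = -23020.73
Solving the 2×2 system: x ≈ 121.2, y ≈ 30.7 km.

x ≈ 121.2 km, y ≈ 30.7 km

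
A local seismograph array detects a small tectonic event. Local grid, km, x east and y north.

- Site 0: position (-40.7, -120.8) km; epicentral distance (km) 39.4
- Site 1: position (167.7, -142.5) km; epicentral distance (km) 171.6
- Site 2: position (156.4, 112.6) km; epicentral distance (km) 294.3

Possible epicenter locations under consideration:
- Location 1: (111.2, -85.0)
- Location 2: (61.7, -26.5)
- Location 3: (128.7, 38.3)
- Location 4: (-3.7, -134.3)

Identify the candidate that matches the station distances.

For each candidate, compare |candidate − station| to the reported distance:
Location 1: residuals Site 0 116.7, Site 1 91.0, Site 2 91.6 → max 116.7 km
Location 2: residuals Site 0 99.8, Site 1 14.5, Site 2 126.0 → max 126.0 km
Location 3: residuals Site 0 193.0, Site 1 13.4, Site 2 215.0 → max 215.0 km
Location 4: residuals Site 0 0.0, Site 1 0.0, Site 2 0.0 → max 0.0 km
Only Location 4 has all residuals ≈ 0.

Location 4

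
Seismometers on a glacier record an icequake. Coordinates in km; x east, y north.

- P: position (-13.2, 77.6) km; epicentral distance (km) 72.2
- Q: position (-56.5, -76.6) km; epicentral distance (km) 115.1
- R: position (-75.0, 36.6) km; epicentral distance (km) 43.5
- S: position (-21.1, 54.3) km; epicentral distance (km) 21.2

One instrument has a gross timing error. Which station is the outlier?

Solve using three stations at a time. Using Q, R, S (subtract circle equations pairwise → linear system) gives (x, y) ≈ (-31.5, 35.8).
Distances from that point to each station vs reported:
  P: calculated 45.7 vs reported 72.2 → residual 26.5 km
  Q: calculated 115.1 vs reported 115.1 → residual 0.0 km
  R: calculated 43.5 vs reported 43.5 → residual 0.0 km
  S: calculated 21.3 vs reported 21.2 → residual 0.1 km
Q, R, S are mutually consistent (residuals ≈ 0); P is off by 26.5 km.

P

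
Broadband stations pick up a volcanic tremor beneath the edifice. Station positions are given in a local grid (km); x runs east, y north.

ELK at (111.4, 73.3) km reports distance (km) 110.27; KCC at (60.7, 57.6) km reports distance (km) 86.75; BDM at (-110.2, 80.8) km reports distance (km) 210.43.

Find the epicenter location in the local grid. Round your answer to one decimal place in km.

Circle about each station: (x − 111.4)² + (y − 73.3)² = 110.27²; (x − 60.7)² + (y − 57.6)² = 86.75²; (x + 110.2)² + (y − 80.8)² = 210.43².
Subtracting the ELK equation from the KCC and BDM equations removes the quadratic terms:
-101.4 x − 31.4 y = -6146.69
-443.2 x + 15.0 y = -31231.48
Solving the 2×2 system: x ≈ 69.5, y ≈ -28.7 km.
Check against ELK (with the unrounded x, y): √((x − 111.4)²+(y − 73.3)²) = 110.25 ≈ 110.27 km. ✓

(69.5, -28.7)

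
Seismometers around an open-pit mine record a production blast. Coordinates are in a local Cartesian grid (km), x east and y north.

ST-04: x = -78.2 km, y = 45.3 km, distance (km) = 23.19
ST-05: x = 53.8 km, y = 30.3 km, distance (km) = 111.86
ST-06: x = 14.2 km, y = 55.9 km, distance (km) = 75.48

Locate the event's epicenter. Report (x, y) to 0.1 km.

(-58.0, 33.9)

Circle about each station: (x + 78.2)² + (y − 45.3)² = 23.19²; (x − 53.8)² + (y − 30.3)² = 111.86²; (x − 14.2)² + (y − 55.9)² = 75.48².
Subtracting the ST-04 equation from the ST-05 and ST-06 equations removes the quadratic terms:
264.0 x − 30.0 y = -16329.68
184.8 x + 21.2 y = -10000.33
Solving the 2×2 system: x ≈ -58.0, y ≈ 33.9 km.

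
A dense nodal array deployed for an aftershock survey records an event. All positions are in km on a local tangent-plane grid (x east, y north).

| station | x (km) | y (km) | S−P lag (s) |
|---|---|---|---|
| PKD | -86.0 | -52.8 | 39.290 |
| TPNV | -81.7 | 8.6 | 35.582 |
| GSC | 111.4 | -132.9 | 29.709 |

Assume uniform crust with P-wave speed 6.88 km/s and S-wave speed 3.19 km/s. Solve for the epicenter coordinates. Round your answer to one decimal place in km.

x ≈ 127.1 km, y ≈ 43.1 km

Distance from S−P lag: d = Δt · v_P v_S / (v_P − v_S) = Δt · (6.88·3.19)/(6.88−3.19) ≈ 5.9478·Δt.
So d_PKD = 233.69, d_TPNV = 211.63, d_GSC = 176.70 km.
Circle about each station: (x + 86.0)² + (y + 52.8)² = 233.69²; (x + 81.7)² + (y − 8.6)² = 211.63²; (x − 111.4)² + (y + 132.9)² = 176.70².
Subtracting the PKD equation from the TPNV and GSC equations removes the quadratic terms:
8.6 x + 122.8 y = 6388.77
394.8 x − 160.2 y = 43276.66
Solving the 2×2 system: x ≈ 127.1, y ≈ 43.1 km.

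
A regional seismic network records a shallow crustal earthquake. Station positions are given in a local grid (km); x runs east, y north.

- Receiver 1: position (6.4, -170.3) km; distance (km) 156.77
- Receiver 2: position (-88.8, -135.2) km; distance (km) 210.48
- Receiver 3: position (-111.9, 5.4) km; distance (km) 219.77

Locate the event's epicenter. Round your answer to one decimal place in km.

101.8 km east, -45.9 km north

Circle about each station: (x − 6.4)² + (y + 170.3)² = 156.77²; (x + 88.8)² + (y + 135.2)² = 210.48²; (x + 111.9)² + (y − 5.4)² = 219.77².
Subtracting pairs of circle equations eliminates x²+y² and gives linear equations (the radical axes):
-190.4 x + 70.2 y = -22603.57
-236.6 x + 351.4 y = -40214.30
Solving the 2×2 system: x ≈ 101.8, y ≈ -45.9 km.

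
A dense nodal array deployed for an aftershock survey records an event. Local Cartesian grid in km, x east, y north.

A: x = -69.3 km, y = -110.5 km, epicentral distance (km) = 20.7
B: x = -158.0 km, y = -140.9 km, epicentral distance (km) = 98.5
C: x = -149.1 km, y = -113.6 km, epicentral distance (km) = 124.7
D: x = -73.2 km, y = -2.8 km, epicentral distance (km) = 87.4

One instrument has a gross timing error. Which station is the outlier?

Solve using three stations at a time. Using A, B, D (subtract circle equations pairwise → linear system) gives (x, y) ≈ (-73.5, -90.2).
Distances from that point to each station vs reported:
  A: calculated 20.7 vs reported 20.7 → residual 0.0 km
  B: calculated 98.5 vs reported 98.5 → residual 0.0 km
  C: calculated 79.1 vs reported 124.7 → residual 45.6 km
  D: calculated 87.4 vs reported 87.4 → residual 0.0 km
A, B, D are mutually consistent (residuals ≈ 0); C is off by 45.6 km.

C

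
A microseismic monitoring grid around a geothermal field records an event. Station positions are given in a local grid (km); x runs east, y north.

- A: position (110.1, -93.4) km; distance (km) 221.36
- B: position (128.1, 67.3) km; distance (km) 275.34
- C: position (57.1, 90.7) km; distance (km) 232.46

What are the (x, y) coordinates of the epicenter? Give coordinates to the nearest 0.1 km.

Circle about each station: (x − 110.1)² + (y + 93.4)² = 221.36²; (x − 128.1)² + (y − 67.3)² = 275.34²; (x − 57.1)² + (y − 90.7)² = 232.46².
Subtracting pairs of circle equations eliminates x²+y² and gives linear equations (the radical axes):
36.0 x + 321.4 y = -26718.54
-106.0 x + 368.2 y = -14396.07
Solving the 2×2 system: x ≈ -110.1, y ≈ -70.8 km.
Check against A (with the unrounded x, y): √((x − 110.1)²+(y + 93.4)²) = 221.37 ≈ 221.36 km. ✓

-110.1 km east, -70.8 km north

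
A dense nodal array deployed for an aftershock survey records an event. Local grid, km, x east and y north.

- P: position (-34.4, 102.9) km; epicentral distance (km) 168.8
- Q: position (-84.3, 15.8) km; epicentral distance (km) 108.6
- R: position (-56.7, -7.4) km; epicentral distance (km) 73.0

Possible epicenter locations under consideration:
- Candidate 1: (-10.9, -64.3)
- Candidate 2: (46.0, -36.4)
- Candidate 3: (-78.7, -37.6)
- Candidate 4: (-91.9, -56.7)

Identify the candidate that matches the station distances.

For each candidate, compare |candidate − station| to the reported distance:
Candidate 1: residuals P 0.0, Q 0.0, R 0.0 → max 0.0 km
Candidate 2: residuals P 8.0, Q 31.8, R 33.7 → max 33.7 km
Candidate 3: residuals P 21.5, Q 54.9, R 35.6 → max 54.9 km
Candidate 4: residuals P 0.8, Q 35.7, R 12.4 → max 35.7 km
Only Candidate 1 has all residuals ≈ 0.

Candidate 1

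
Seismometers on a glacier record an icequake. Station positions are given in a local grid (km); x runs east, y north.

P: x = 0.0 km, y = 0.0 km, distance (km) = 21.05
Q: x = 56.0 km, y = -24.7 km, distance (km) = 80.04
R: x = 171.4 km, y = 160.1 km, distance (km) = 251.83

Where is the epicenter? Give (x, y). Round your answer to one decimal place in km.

Circle about each station: x² + y² = 21.05²; (x − 56.0)² + (y + 24.7)² = 80.04²; (x − 171.4)² + (y − 160.1)² = 251.83².
Subtracting the P equation from the Q and R equations removes the quadratic terms:
112.0 x − 49.4 y = -2217.21
342.8 x + 320.2 y = -7965.28
Solving the 2×2 system: x ≈ -20.9, y ≈ -2.5 km.
Check against P (with the unrounded x, y): √(x²+y²) = 21.05 ≈ 21.05 km. ✓

x ≈ -20.9 km, y ≈ -2.5 km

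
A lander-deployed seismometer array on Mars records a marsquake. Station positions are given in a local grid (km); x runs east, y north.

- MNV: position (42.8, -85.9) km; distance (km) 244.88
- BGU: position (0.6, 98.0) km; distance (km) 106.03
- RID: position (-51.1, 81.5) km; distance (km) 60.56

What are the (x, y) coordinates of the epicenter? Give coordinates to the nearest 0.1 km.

Circle about each station: (x − 42.8)² + (y + 85.9)² = 244.88²; (x − 0.6)² + (y − 98.0)² = 106.03²; (x + 51.1)² + (y − 81.5)² = 60.56².
Subtracting the MNV equation from the BGU and RID equations removes the quadratic terms:
-84.4 x + 367.8 y = 49117.56
-187.8 x + 334.8 y = 56341.51
Solving the 2×2 system: x ≈ -104.8, y ≈ 109.5 km.
Check against MNV (with the unrounded x, y): √((x − 42.8)²+(y + 85.9)²) = 244.88 ≈ 244.88 km. ✓

(-104.8, 109.5)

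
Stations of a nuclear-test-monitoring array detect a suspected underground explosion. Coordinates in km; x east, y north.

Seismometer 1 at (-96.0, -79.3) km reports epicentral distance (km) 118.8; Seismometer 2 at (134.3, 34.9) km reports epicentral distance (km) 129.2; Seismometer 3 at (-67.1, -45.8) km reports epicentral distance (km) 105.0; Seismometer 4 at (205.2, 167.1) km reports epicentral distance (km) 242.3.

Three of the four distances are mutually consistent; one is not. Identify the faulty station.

Seismometer 1

Solve using three stations at a time. Using Seismometer 2, Seismometer 3, Seismometer 4 (subtract circle equations pairwise → linear system) gives (x, y) ≈ (5.2, 30.3).
Distances from that point to each station vs reported:
  Seismometer 1: calculated 149.2 vs reported 118.8 → residual 30.4 km
  Seismometer 2: calculated 129.2 vs reported 129.2 → residual 0.0 km
  Seismometer 3: calculated 105.0 vs reported 105.0 → residual 0.0 km
  Seismometer 4: calculated 242.3 vs reported 242.3 → residual 0.0 km
Seismometer 2, Seismometer 3, Seismometer 4 are mutually consistent (residuals ≈ 0); Seismometer 1 is off by 30.4 km.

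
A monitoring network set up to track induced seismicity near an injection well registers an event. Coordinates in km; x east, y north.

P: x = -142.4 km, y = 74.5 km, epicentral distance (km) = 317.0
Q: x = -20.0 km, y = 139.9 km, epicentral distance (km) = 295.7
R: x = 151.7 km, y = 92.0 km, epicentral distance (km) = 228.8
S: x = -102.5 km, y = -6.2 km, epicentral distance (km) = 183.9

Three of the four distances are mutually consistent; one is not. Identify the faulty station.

S

Solve using three stations at a time. Using P, Q, R (subtract circle equations pairwise → linear system) gives (x, y) ≈ (99.2, -130.7).
Distances from that point to each station vs reported:
  P: calculated 317.0 vs reported 317.0 → residual 0.0 km
  Q: calculated 295.7 vs reported 295.7 → residual 0.0 km
  R: calculated 228.8 vs reported 228.8 → residual 0.0 km
  S: calculated 237.0 vs reported 183.9 → residual 53.1 km
P, Q, R are mutually consistent (residuals ≈ 0); S is off by 53.1 km.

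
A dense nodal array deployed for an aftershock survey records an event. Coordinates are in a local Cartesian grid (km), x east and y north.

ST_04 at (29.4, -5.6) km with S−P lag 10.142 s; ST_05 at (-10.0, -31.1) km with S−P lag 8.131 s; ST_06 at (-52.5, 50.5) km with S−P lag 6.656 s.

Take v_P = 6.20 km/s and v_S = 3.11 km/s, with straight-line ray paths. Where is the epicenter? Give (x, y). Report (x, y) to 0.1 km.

x ≈ -30.3 km, y ≈ 15.4 km

Distance from S−P lag: d = Δt · v_P v_S / (v_P − v_S) = Δt · (6.20·3.11)/(6.20−3.11) ≈ 6.2401·Δt.
So d_ST_04 = 63.29, d_ST_05 = 50.74, d_ST_06 = 41.53 km.
Circle about each station: (x − 29.4)² + (y + 5.6)² = 63.29²; (x + 10.0)² + (y + 31.1)² = 50.74²; (x + 52.5)² + (y − 50.5)² = 41.53².
Subtracting the ST_04 equation from the ST_05 and ST_06 equations removes the quadratic terms:
-78.8 x − 51.0 y = 1602.57
-163.8 x + 112.2 y = 6691.66
Solving the 2×2 system: x ≈ -30.3, y ≈ 15.4 km.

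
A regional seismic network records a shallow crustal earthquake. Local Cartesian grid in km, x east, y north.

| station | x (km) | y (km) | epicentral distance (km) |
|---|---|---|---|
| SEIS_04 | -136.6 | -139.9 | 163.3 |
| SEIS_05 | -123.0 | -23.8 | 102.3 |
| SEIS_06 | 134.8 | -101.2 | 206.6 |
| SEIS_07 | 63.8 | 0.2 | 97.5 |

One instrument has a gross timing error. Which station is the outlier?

Solve using three stations at a time. Using SEIS_05, SEIS_06, SEIS_07 (subtract circle equations pairwise → linear system) gives (x, y) ≈ (-31.3, 21.6).
Distances from that point to each station vs reported:
  SEIS_04: calculated 192.8 vs reported 163.3 → residual 29.5 km
  SEIS_05: calculated 102.3 vs reported 102.3 → residual 0.0 km
  SEIS_06: calculated 206.6 vs reported 206.6 → residual 0.0 km
  SEIS_07: calculated 97.5 vs reported 97.5 → residual 0.0 km
SEIS_05, SEIS_06, SEIS_07 are mutually consistent (residuals ≈ 0); SEIS_04 is off by 29.5 km.

SEIS_04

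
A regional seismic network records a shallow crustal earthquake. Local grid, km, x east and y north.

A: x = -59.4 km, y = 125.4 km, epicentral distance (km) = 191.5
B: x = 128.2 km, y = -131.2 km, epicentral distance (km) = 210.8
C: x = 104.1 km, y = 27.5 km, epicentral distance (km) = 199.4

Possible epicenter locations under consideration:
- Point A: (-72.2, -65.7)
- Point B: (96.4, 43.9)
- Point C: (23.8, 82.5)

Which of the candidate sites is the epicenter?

Point A

For each candidate, compare |candidate − station| to the reported distance:
Point A: residuals A 0.0, B 0.0, C 0.0 → max 0.0 km
Point B: residuals A 15.7, B 32.8, C 181.3 → max 181.3 km
Point C: residuals A 97.9, B 27.0, C 102.1 → max 102.1 km
Only Point A has all residuals ≈ 0.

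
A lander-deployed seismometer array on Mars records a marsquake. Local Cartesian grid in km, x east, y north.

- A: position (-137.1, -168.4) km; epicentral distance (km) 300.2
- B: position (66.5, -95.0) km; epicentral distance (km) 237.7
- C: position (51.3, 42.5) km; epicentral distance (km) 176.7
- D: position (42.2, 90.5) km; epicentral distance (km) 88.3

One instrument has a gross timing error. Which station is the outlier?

Solve using three stations at a time. Using A, B, D (subtract circle equations pairwise → linear system) gives (x, y) ≈ (-42.2, 116.4).
Distances from that point to each station vs reported:
  A: calculated 300.2 vs reported 300.2 → residual 0.0 km
  B: calculated 237.7 vs reported 237.7 → residual 0.0 km
  C: calculated 119.1 vs reported 176.7 → residual 57.6 km
  D: calculated 88.3 vs reported 88.3 → residual 0.0 km
A, B, D are mutually consistent (residuals ≈ 0); C is off by 57.6 km.

C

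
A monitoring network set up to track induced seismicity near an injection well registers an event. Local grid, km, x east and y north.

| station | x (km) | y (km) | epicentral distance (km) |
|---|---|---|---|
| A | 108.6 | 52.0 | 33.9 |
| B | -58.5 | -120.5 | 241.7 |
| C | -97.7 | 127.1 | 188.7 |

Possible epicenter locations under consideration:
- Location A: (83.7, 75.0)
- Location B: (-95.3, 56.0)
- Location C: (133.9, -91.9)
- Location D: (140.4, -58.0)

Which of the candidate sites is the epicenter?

For each candidate, compare |candidate − station| to the reported distance:
Location A: residuals A 0.0, B 0.0, C 0.0 → max 0.0 km
Location B: residuals A 170.0, B 61.4, C 117.6 → max 170.0 km
Location C: residuals A 112.2, B 47.2, C 130.0 → max 130.0 km
Location D: residuals A 80.6, B 33.2, C 112.9 → max 112.9 km
Only Location A has all residuals ≈ 0.

Location A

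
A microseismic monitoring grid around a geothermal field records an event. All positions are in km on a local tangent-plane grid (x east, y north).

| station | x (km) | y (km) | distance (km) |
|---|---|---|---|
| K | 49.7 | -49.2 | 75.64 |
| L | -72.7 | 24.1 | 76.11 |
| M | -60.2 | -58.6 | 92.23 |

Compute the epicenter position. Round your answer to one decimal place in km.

Circle about each station: (x − 49.7)² + (y + 49.2)² = 75.64²; (x + 72.7)² + (y − 24.1)² = 76.11²; (x + 60.2)² + (y + 58.6)² = 92.23².
Subtracting pairs of circle equations eliminates x²+y² and gives linear equations (the radical axes):
-244.8 x + 146.6 y = 904.05
-219.8 x − 18.8 y = -617.69
Solving the 2×2 system: x ≈ 2.0, y ≈ 9.5 km.
Check against K (with the unrounded x, y): √((x − 49.7)²+(y + 49.2)²) = 75.64 ≈ 75.64 km. ✓

x ≈ 2.0 km, y ≈ 9.5 km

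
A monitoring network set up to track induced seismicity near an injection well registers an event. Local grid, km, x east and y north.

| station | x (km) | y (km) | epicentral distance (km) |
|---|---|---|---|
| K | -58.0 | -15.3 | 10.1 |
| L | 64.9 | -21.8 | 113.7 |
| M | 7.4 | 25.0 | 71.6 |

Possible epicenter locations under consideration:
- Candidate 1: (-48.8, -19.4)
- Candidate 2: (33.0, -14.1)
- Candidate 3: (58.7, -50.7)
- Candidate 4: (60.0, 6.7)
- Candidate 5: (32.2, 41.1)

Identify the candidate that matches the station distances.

For each candidate, compare |candidate − station| to the reported distance:
Candidate 1: residuals K 0.0, L 0.0, M 0.0 → max 0.0 km
Candidate 2: residuals K 80.9, L 80.9, M 24.9 → max 80.9 km
Candidate 3: residuals K 111.9, L 84.1, M 19.8 → max 111.9 km
Candidate 4: residuals K 109.9, L 84.8, M 15.9 → max 109.9 km
Candidate 5: residuals K 96.3, L 42.8, M 42.0 → max 96.3 km
Only Candidate 1 has all residuals ≈ 0.

Candidate 1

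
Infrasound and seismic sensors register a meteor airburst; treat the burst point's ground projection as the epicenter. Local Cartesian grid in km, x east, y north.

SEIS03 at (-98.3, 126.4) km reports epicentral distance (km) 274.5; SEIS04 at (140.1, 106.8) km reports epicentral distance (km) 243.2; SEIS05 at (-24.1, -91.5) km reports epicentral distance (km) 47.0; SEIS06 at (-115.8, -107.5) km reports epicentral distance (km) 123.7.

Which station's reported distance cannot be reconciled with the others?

SEIS04

Solve using three stations at a time. Using SEIS03, SEIS05, SEIS06 (subtract circle equations pairwise → linear system) gives (x, y) ≈ (6.3, -127.4).
Distances from that point to each station vs reported:
  SEIS03: calculated 274.5 vs reported 274.5 → residual 0.0 km
  SEIS04: calculated 269.7 vs reported 243.2 → residual 26.5 km
  SEIS05: calculated 47.0 vs reported 47.0 → residual 0.0 km
  SEIS06: calculated 123.7 vs reported 123.7 → residual 0.0 km
SEIS03, SEIS05, SEIS06 are mutually consistent (residuals ≈ 0); SEIS04 is off by 26.5 km.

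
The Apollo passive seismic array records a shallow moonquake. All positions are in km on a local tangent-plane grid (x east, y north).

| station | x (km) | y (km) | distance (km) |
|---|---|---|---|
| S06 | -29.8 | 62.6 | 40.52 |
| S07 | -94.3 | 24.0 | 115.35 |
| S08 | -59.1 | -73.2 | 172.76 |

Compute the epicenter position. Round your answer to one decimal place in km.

Circle about each station: (x + 29.8)² + (y − 62.6)² = 40.52²; (x + 94.3)² + (y − 24.0)² = 115.35²; (x + 59.1)² + (y + 73.2)² = 172.76².
Subtracting the S06 equation from the S07 and S08 equations removes the quadratic terms:
-129.0 x − 77.2 y = -7002.06
-58.6 x − 271.6 y = -24159.90
Solving the 2×2 system: x ≈ 1.2, y ≈ 88.7 km.

(1.2, 88.7)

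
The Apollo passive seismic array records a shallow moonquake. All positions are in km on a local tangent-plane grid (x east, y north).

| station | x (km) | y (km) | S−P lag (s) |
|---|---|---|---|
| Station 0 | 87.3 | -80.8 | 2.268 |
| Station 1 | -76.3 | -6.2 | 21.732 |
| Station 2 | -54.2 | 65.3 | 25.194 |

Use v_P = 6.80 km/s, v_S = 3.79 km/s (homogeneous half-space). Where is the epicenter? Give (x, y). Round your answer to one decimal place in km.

(84.4, -100.0)

Distance from S−P lag: d = Δt · v_P v_S / (v_P − v_S) = Δt · (6.80·3.79)/(6.80−3.79) ≈ 8.5621·Δt.
So d_Station 0 = 19.42, d_Station 1 = 186.07, d_Station 2 = 215.71 km.
Circle about each station: (x − 87.3)² + (y + 80.8)² = 19.42²; (x + 76.3)² + (y + 6.2)² = 186.07²; (x + 54.2)² + (y − 65.3)² = 215.71².
Subtracting the Station 0 equation from the Station 1 and Station 2 equations removes the quadratic terms:
-327.2 x + 149.2 y = -42534.71
-283.0 x + 292.2 y = -53101.87
Solving the 2×2 system: x ≈ 84.4, y ≈ -100.0 km.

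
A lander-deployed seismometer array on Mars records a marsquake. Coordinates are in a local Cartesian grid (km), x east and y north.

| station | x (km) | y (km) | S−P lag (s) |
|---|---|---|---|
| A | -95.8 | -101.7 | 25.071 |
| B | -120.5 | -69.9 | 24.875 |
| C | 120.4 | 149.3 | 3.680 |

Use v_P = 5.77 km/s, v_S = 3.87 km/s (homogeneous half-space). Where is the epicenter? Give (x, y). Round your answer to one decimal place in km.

Distance from S−P lag: d = Δt · v_P v_S / (v_P − v_S) = Δt · (5.77·3.87)/(5.77−3.87) ≈ 11.7526·Δt.
So d_A = 294.65, d_B = 292.35, d_C = 43.25 km.
Circle about each station: (x + 95.8)² + (y + 101.7)² = 294.65²; (x + 120.5)² + (y + 69.9)² = 292.35²; (x − 120.4)² + (y − 149.3)² = 43.25².
Subtracting pairs of circle equations eliminates x²+y² and gives linear equations (the radical axes):
-49.4 x + 63.6 y = 1235.83
432.4 x + 502.0 y = 102214.18
Solving the 2×2 system: x ≈ 112.4, y ≈ 106.8 km.

x ≈ 112.4 km, y ≈ 106.8 km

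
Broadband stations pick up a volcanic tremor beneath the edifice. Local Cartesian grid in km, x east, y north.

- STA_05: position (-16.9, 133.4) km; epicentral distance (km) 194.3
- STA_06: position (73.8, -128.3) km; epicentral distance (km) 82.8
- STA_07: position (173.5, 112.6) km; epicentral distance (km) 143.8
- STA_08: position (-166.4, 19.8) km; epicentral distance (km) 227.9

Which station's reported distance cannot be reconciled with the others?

STA_07

Solve using three stations at a time. Using STA_05, STA_06, STA_08 (subtract circle equations pairwise → linear system) gives (x, y) ≈ (51.0, -48.7).
Distances from that point to each station vs reported:
  STA_05: calculated 194.3 vs reported 194.3 → residual 0.0 km
  STA_06: calculated 82.8 vs reported 82.8 → residual 0.0 km
  STA_07: calculated 202.5 vs reported 143.8 → residual 58.7 km
  STA_08: calculated 227.9 vs reported 227.9 → residual 0.0 km
STA_05, STA_06, STA_08 are mutually consistent (residuals ≈ 0); STA_07 is off by 58.7 km.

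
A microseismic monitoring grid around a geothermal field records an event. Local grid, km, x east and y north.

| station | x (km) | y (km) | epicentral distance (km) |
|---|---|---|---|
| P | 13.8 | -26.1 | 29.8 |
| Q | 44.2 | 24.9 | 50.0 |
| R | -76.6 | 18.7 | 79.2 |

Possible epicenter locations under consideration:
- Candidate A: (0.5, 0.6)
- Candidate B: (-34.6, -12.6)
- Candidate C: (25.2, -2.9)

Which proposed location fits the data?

For each candidate, compare |candidate − station| to the reported distance:
Candidate A: residuals P 0.0, Q 0.0, R 0.0 → max 0.0 km
Candidate B: residuals P 20.4, Q 37.3, R 26.8 → max 37.3 km
Candidate C: residuals P 4.0, Q 16.3, R 24.9 → max 24.9 km
Only Candidate A has all residuals ≈ 0.

Candidate A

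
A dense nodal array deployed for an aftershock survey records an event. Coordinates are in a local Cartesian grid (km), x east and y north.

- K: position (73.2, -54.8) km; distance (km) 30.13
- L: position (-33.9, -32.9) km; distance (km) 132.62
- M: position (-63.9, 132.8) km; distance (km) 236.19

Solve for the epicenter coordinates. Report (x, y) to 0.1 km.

98.6 km east, -38.6 km north

Circle about each station: (x − 73.2)² + (y + 54.8)² = 30.13²; (x + 33.9)² + (y + 32.9)² = 132.62²; (x + 63.9)² + (y − 132.8)² = 236.19².
Subtracting the K equation from the L and M equations removes the quadratic terms:
-214.2 x + 43.8 y = -22809.91
-274.2 x + 375.2 y = -41520.13
Solving the 2×2 system: x ≈ 98.6, y ≈ -38.6 km.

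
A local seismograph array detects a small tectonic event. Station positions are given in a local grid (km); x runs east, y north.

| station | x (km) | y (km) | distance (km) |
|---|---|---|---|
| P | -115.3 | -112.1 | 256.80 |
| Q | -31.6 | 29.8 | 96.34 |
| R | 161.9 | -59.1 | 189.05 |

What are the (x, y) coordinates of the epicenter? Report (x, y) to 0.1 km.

(44.4, 89.0)

Circle about each station: (x + 115.3)² + (y + 112.1)² = 256.80²; (x + 31.6)² + (y − 29.8)² = 96.34²; (x − 161.9)² + (y + 59.1)² = 189.05².
Subtracting the P equation from the Q and R equations removes the quadratic terms:
167.4 x + 283.8 y = 32690.94
554.4 x + 106.0 y = 34050.26
Solving the 2×2 system: x ≈ 44.4, y ≈ 89.0 km.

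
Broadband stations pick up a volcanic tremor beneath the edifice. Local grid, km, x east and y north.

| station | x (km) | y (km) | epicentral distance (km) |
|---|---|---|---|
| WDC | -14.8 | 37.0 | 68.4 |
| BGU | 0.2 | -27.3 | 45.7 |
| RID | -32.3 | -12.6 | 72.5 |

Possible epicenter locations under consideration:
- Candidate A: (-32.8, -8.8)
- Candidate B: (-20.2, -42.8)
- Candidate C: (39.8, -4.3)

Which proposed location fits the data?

For each candidate, compare |candidate − station| to the reported distance:
Candidate A: residuals WDC 19.2, BGU 7.9, RID 68.7 → max 68.7 km
Candidate B: residuals WDC 11.6, BGU 20.1, RID 40.0 → max 40.0 km
Candidate C: residuals WDC 0.1, BGU 0.1, RID 0.1 → max 0.1 km
Only Candidate C has all residuals ≈ 0.

Candidate C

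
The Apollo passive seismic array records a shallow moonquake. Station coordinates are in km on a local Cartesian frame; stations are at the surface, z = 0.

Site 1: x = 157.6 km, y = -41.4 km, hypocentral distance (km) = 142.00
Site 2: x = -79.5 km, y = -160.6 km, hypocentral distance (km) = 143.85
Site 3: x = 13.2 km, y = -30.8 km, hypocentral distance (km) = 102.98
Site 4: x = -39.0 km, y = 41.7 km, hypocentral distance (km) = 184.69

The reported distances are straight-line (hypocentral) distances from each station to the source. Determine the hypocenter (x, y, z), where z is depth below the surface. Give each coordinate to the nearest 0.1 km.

(46.6, -113.8, 51.0)

Each station gives a sphere (x−x_i)² + (y−y_i)² + z² = d_i² (stations at z=0).
Subtracting the Site 1 sphere from Site 2 and Site 3: z² cancels, leaving linear equations in x and y:
-474.2 x − 238.4 y = 5032.07
-288.8 x + 21.2 y = -15869.72
Solving: x ≈ 46.597, y ≈ -113.794 km (keep extra digits for the depth step; rounded: 46.6, -113.8).
Then from the Site 1 sphere: z² = 142.00² − (x − 157.6)² − (y + 41.4)² with x = 46.597, y = -113.794, so z ≈ 51.004 ≈ 51.0 km.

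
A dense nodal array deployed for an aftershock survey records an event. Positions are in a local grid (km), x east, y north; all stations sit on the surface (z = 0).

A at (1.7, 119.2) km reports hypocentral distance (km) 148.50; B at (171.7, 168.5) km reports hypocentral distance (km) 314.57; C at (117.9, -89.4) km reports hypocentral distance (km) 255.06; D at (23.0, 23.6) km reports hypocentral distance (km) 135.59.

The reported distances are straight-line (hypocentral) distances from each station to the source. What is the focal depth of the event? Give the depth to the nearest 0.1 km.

Each station gives a sphere (x−x_i)² + (y−y_i)² + z² = d_i² (stations at z=0).
Subtracting the A sphere from B and C: z² cancels, leaving linear equations in x and y:
340.0 x + 98.6 y = -33240.42
232.4 x − 417.2 y = -35322.11
Solving: x ≈ -105.307, y ≈ 26.004 km (keep extra digits for the depth step; rounded: -105.3, 26.0).
Then from the A sphere: z² = 148.50² − (x − 1.7)² − (y − 119.2)² with x = -105.307, y = 26.004, so z ≈ 43.775 ≈ 43.8 km.

43.8 km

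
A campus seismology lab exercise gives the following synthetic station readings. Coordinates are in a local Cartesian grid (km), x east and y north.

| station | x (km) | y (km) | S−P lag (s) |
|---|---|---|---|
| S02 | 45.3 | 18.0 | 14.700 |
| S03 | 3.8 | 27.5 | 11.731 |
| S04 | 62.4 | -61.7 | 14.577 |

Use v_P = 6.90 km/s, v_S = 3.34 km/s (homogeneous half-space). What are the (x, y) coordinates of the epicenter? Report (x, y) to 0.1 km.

(-29.6, -40.7)

Distance from S−P lag: d = Δt · v_P v_S / (v_P − v_S) = Δt · (6.90·3.34)/(6.90−3.34) ≈ 6.4736·Δt.
So d_S02 = 95.16, d_S03 = 75.94, d_S04 = 94.37 km.
Circle about each station: (x − 45.3)² + (y − 18.0)² = 95.16²; (x − 3.8)² + (y − 27.5)² = 75.94²; (x − 62.4)² + (y + 61.7)² = 94.37².
Subtracting the S02 equation from the S03 and S04 equations removes the quadratic terms:
-83.0 x + 19.0 y = 1683.14
34.2 x − 159.4 y = 5474.29
Solving the 2×2 system: x ≈ -29.6, y ≈ -40.7 km.
Check against S02 (with the unrounded x, y): √((x − 45.3)²+(y − 18.0)²) = 95.15 ≈ 95.16 km. ✓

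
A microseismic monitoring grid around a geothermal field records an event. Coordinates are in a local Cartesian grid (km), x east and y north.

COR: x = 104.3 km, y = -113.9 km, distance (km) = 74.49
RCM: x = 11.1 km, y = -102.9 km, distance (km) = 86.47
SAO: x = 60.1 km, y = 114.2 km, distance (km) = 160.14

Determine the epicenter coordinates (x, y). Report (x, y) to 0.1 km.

75.5 km east, -45.2 km north

Circle about each station: (x − 104.3)² + (y + 113.9)² = 74.49²; (x − 11.1)² + (y + 102.9)² = 86.47²; (x − 60.1)² + (y − 114.2)² = 160.14².
Subtracting pairs of circle equations eliminates x²+y² and gives linear equations (the radical axes):
-186.4 x + 22.0 y = -15068.38
-88.4 x + 456.2 y = -27294.11
Solving the 2×2 system: x ≈ 75.5, y ≈ -45.2 km.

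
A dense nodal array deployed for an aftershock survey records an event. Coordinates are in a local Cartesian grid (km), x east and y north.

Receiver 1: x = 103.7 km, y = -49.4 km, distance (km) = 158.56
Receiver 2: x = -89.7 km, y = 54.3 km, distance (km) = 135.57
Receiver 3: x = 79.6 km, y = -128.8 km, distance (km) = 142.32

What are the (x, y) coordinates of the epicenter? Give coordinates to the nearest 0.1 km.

-52.6 km east, -76.1 km north

Circle about each station: (x − 103.7)² + (y + 49.4)² = 158.56²; (x + 89.7)² + (y − 54.3)² = 135.57²; (x − 79.6)² + (y + 128.8)² = 142.32².
Subtracting pairs of circle equations eliminates x²+y² and gives linear equations (the radical axes):
-386.8 x + 207.4 y = 4562.58
-48.2 x − 158.8 y = 14617.84
Solving the 2×2 system: x ≈ -52.6, y ≈ -76.1 km.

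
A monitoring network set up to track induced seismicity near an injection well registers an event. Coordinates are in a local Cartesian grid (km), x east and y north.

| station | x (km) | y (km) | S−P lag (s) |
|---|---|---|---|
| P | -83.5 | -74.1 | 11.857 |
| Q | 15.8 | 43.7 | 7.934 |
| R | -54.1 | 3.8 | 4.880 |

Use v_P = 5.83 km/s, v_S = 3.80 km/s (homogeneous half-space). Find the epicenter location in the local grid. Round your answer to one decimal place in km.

-70.1 km east, 54.6 km north

Distance from S−P lag: d = Δt · v_P v_S / (v_P − v_S) = Δt · (5.83·3.80)/(5.83−3.80) ≈ 10.9133·Δt.
So d_P = 129.40, d_Q = 86.59, d_R = 53.26 km.
Circle about each station: (x + 83.5)² + (y + 74.1)² = 129.40²; (x − 15.8)² + (y − 43.7)² = 86.59²; (x + 54.1)² + (y − 3.8)² = 53.26².
Subtracting the P equation from the Q and R equations removes the quadratic terms:
198.6 x + 235.6 y = -1057.20
58.8 x + 155.8 y = 4385.92
Solving the 2×2 system: x ≈ -70.1, y ≈ 54.6 km.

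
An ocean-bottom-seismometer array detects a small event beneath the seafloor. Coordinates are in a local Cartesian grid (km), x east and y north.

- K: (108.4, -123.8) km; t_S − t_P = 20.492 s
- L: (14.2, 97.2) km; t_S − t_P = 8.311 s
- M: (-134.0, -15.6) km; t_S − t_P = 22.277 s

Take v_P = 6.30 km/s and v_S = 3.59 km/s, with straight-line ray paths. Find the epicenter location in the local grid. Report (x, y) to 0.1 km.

Distance from S−P lag: d = Δt · v_P v_S / (v_P − v_S) = Δt · (6.30·3.59)/(6.30−3.59) ≈ 8.3458·Δt.
So d_K = 171.02, d_L = 69.36, d_M = 185.92 km.
Circle about each station: (x − 108.4)² + (y + 123.8)² = 171.02²; (x − 14.2)² + (y − 97.2)² = 69.36²; (x + 134.0)² + (y + 15.6)² = 185.92².
Subtracting pairs of circle equations eliminates x²+y² and gives linear equations (the radical axes):
-188.4 x + 442.0 y = 7009.51
-484.8 x + 216.4 y = -14196.05
Solving the 2×2 system: x ≈ 44.9, y ≈ 35.0 km.

x ≈ 44.9 km, y ≈ 35.0 km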